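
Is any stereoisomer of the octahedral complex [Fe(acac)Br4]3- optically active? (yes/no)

In an octahedral complex each vertex has one trans partner and four cis neighbours.
Each acac is bidentate and must span two cis positions.
Only one geometric arrangement is possible.

no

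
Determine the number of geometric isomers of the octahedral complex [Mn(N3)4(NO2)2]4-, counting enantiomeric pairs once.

2

An octahedron has six vertices in three trans pairs; every non-trans pair is cis.
The distinct arrangements are (2 in all): NO2 trans; NO2 cis.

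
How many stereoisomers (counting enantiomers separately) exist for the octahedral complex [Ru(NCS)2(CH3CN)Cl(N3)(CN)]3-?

15

In an octahedral complex each vertex has one trans partner and four cis neighbours.
Exhaustive case analysis gives 9 geometric isomers.
Of these, 6 lack any improper symmetry element and so occur as enantiomeric pairs, giving 9 + 6 = 15 stereoisomers in total.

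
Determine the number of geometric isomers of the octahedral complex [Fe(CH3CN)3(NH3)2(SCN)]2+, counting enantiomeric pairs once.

An octahedron has six vertices in three trans pairs; every non-trans pair is cis.
Systematic placement gives 3 geometric isomers: CH3CN mer, NH3 cis; CH3CN mer, NH3 trans; CH3CN fac, NH3 cis.

3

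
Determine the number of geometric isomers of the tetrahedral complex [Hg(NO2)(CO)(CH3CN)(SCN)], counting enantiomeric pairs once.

1

All four vertices of a tetrahedron are equivalent and mutually adjacent, so cis/trans isomerism cannot arise.
Only one geometric arrangement is possible; it has no improper symmetry element, so it exists as a pair of enantiomers (2 stereoisomers).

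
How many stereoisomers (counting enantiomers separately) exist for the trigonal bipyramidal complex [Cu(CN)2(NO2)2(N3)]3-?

6

In a trigonal bipyramid the two axial positions differ from the three equatorial ones.
Exhaustive case analysis gives 5 geometric isomers.
One of these lacks any improper symmetry element and so occurs as an enantiomeric pair, giving 5 + 1 = 6 stereoisomers in total.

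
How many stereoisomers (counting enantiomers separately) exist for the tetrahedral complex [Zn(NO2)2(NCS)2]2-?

1

In a tetrahedral complex all four positions are equivalent and every pair of ligands is adjacent — there is no cis/trans distinction.
Only one geometric arrangement is possible.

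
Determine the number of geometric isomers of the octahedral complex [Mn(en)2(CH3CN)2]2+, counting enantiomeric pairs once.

Each en is bidentate and must span two cis positions.
There are 2 geometric isomers: CH3CN trans; CH3CN cis (chiral).

2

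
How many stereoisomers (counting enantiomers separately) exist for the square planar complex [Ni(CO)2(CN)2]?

2

Systematic placement gives 2 geometric isomers: CO cis; CO trans.
Each arrangement has an internal mirror plane or centre of symmetry, so none is chiral.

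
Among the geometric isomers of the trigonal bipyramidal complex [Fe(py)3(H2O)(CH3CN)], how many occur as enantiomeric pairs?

0

Systematic placement gives 4 geometric isomers: H2O axial, CH3CN axial; H2O equatorial, CH3CN axial; H2O axial, CH3CN equatorial; H2O equatorial, CH3CN equatorial.
Each arrangement has an internal mirror plane or centre of symmetry, so none is chiral.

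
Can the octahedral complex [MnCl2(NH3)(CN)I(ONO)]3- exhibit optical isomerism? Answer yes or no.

yes

Placing the ligands in turn and identifying arrangements related by rotation or reflection leaves 9 distinct geometric isomers.
Of these, 6 lack any improper symmetry element and so occur as enantiomeric pairs, giving 9 + 6 = 15 stereoisomers in total.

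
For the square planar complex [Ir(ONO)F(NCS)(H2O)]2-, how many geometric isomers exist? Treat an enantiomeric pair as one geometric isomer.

A square has two trans pairs of vertices; adjacent vertices are cis.
Systematic placement gives 3 geometric isomers: (F/NCS trans, H2O/ONO trans); (F/ONO trans, H2O/NCS trans); (F/H2O trans, NCS/ONO trans).

3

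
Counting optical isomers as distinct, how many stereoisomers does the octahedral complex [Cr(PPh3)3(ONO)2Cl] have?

3

The six octahedral sites form three mutually perpendicular trans pairs.
The distinct arrangements are (3 in all): PPh3 mer, ONO cis; PPh3 mer, ONO trans; PPh3 fac, ONO cis.
Each arrangement has an internal mirror plane or centre of symmetry, so none is chiral.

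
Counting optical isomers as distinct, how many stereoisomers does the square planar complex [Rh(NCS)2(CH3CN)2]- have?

2

A square has two trans pairs of vertices; adjacent vertices are cis.
Systematic placement gives 2 geometric isomers: NCS cis; NCS trans.
Each arrangement has an internal mirror plane or centre of symmetry, so none is chiral.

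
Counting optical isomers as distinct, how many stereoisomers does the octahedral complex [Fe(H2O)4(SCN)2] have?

2

In an octahedral complex each vertex has one trans partner and four cis neighbours.
Working through the distinct placements yields 2 geometric isomers: SCN trans; SCN cis.
Each arrangement has an internal mirror plane or centre of symmetry, so none is chiral.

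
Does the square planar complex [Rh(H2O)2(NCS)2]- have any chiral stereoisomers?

In a square planar complex each vertex has one trans partner and two cis neighbours.
Working through the distinct placements yields 2 geometric isomers: H2O cis; H2O trans.
Each arrangement has an internal mirror plane or centre of symmetry, so none is chiral.

no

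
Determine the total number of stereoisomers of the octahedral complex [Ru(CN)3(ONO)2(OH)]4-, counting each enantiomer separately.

3

The six octahedral sites form three mutually perpendicular trans pairs.
The distinct arrangements are (3 in all): CN mer, ONO trans; CN mer, ONO cis; CN fac, ONO cis.
Each arrangement has an internal mirror plane or centre of symmetry, so none is chiral.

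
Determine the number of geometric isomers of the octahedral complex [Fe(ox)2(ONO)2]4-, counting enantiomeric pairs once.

2

An octahedron has six vertices in three trans pairs; every non-trans pair is cis.
Each ox is bidentate and must span two cis positions.
Working through the distinct placements yields 2 geometric isomers: ONO trans; ONO cis (chiral).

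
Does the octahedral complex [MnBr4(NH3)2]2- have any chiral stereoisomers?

no

In an octahedral complex each vertex has one trans partner and four cis neighbours.
Working through the distinct placements yields 2 geometric isomers: NH3 trans; NH3 cis.
Each arrangement has an internal mirror plane or centre of symmetry, so none is chiral.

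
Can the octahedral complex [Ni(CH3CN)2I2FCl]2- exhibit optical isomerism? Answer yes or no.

yes

The six octahedral sites form three mutually perpendicular trans pairs.
Working through the distinct placements yields 6 geometric isomers: CH3CN trans, I trans; CH3CN trans, I cis; CH3CN cis, I trans; CH3CN cis, I cis (3 arrangements, 2 chiral).
Of these, 2 lack any improper symmetry element and so occur as enantiomeric pairs, giving 6 + 2 = 8 stereoisomers in total.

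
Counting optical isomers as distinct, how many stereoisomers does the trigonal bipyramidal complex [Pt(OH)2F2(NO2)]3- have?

6

A trigonal bipyramid has two axial and three equatorial sites, which are chemically inequivalent.
Placing the ligands in turn and identifying arrangements related by rotation or reflection leaves 5 distinct geometric isomers.
One of these lacks any improper symmetry element and so occurs as an enantiomeric pair, giving 5 + 1 = 6 stereoisomers in total.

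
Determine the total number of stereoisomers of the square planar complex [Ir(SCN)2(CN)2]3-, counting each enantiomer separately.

2

In a square planar complex each vertex has one trans partner and two cis neighbours.
There are 2 geometric isomers: SCN cis; SCN trans.
Each arrangement has an internal mirror plane or centre of symmetry, so none is chiral.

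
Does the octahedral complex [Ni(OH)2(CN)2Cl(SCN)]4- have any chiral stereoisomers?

In an octahedral complex each vertex has one trans partner and four cis neighbours.
The distinct arrangements are (6 in all): OH cis, CN trans; OH trans, CN trans; OH cis, CN cis (3 arrangements, 2 chiral); OH trans, CN cis.
Of these, 2 lack any improper symmetry element and so occur as enantiomeric pairs, giving 6 + 2 = 8 stereoisomers in total.

yes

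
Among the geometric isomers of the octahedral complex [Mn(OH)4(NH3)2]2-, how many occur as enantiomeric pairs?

0

Working through the distinct placements yields 2 geometric isomers: NH3 trans; NH3 cis.
Each arrangement has an internal mirror plane or centre of symmetry, so none is chiral.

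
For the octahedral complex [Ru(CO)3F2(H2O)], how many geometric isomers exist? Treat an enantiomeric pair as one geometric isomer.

The six octahedral sites form three mutually perpendicular trans pairs.
There are 3 geometric isomers: CO mer, F cis; CO mer, F trans; CO fac, F cis.

3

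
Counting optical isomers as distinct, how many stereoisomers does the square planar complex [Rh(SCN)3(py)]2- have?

In a square planar complex each vertex has one trans partner and two cis neighbours.
Only one geometric arrangement is possible.

1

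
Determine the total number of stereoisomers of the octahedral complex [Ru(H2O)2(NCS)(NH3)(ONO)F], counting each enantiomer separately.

15

Placing the ligands in turn and identifying arrangements related by rotation or reflection leaves 9 distinct geometric isomers.
Of these, 6 lack any improper symmetry element and so occur as enantiomeric pairs, giving 9 + 6 = 15 stereoisomers in total.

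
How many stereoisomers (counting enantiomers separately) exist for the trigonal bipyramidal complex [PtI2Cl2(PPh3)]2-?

6

Systematic enumeration (placing each ligand type in turn and discarding arrangements equivalent by rotation or reflection) gives 5 geometric isomers.
One of these lacks any improper symmetry element and so occurs as an enantiomeric pair, giving 5 + 1 = 6 stereoisomers in total.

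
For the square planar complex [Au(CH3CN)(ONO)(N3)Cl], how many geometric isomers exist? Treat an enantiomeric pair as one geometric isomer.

A square has two trans pairs of vertices; adjacent vertices are cis.
The distinct arrangements are (3 in all): (CH3CN/N3 trans, Cl/ONO trans); (CH3CN/ONO trans, Cl/N3 trans); (CH3CN/Cl trans, N3/ONO trans).

3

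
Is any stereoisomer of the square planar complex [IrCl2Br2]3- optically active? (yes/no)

A square has two trans pairs of vertices; adjacent vertices are cis.
There are 2 geometric isomers: Cl cis; Cl trans.
Each arrangement has an internal mirror plane or centre of symmetry, so none is chiral.

no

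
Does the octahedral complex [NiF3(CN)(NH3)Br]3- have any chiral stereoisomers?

An octahedron has six vertices in three trans pairs; every non-trans pair is cis.
Working through the distinct placements yields 4 geometric isomers: F mer (3 arrangements); F fac (chiral).
One of these lacks any improper symmetry element and so occurs as an enantiomeric pair, giving 4 + 1 = 5 stereoisomers in total.

yes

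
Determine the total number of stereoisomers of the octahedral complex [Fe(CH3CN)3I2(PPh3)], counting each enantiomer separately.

3

An octahedron has six vertices in three trans pairs; every non-trans pair is cis.
Working through the distinct placements yields 3 geometric isomers: CH3CN mer, I cis; CH3CN mer, I trans; CH3CN fac, I cis.
Each arrangement has an internal mirror plane or centre of symmetry, so none is chiral.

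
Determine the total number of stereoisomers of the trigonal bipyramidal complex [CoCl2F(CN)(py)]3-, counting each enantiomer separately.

In a trigonal bipyramid the two axial positions differ from the three equatorial ones.
Exhaustive case analysis gives 7 geometric isomers.
Of these, 3 lack any improper symmetry element and so occur as enantiomeric pairs, giving 7 + 3 = 10 stereoisomers in total.

10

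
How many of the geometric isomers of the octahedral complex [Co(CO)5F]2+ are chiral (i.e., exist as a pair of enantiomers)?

0

In an octahedral complex each vertex has one trans partner and four cis neighbours.
Only one geometric arrangement is possible.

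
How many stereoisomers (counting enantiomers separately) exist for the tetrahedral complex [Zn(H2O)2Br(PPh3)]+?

All four vertices of a tetrahedron are equivalent and mutually adjacent, so cis/trans isomerism cannot arise.
Only one geometric arrangement is possible.

1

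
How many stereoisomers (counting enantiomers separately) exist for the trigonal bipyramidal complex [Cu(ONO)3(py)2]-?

In a trigonal bipyramid the two axial positions differ from the three equatorial ones.
There are 3 geometric isomers: py both equatorial; py one axial, one equatorial; py both axial.
Each arrangement has an internal mirror plane or centre of symmetry, so none is chiral.

3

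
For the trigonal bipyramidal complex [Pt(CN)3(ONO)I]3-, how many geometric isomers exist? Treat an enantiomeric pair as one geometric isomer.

4

A trigonal bipyramid has two axial and three equatorial sites, which are chemically inequivalent.
Working through the distinct placements yields 4 geometric isomers: ONO equatorial, I equatorial; ONO equatorial, I axial; ONO axial, I equatorial; ONO axial, I axial.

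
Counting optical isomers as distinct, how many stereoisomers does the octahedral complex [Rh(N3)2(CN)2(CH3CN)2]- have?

6

In an octahedral complex each vertex has one trans partner and four cis neighbours.
There are 5 geometric isomers: N3 trans, CN trans, CH3CN trans; N3 cis, CN cis, CH3CN trans; N3 trans, CN cis, CH3CN cis; N3 cis, CN cis, CH3CN cis (chiral); N3 cis, CN trans, CH3CN cis.
One of these lacks any improper symmetry element and so occurs as an enantiomeric pair, giving 5 + 1 = 6 stereoisomers in total.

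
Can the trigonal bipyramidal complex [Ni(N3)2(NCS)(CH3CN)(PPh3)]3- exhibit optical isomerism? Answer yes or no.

yes

A trigonal bipyramid has two axial and three equatorial sites, which are chemically inequivalent.
Systematic enumeration (placing each ligand type in turn and discarding arrangements equivalent by rotation or reflection) gives 7 geometric isomers.
Of these, 3 lack any improper symmetry element and so occur as enantiomeric pairs, giving 7 + 3 = 10 stereoisomers in total.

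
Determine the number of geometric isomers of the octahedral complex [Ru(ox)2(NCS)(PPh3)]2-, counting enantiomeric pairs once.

2

In an octahedral complex each vertex has one trans partner and four cis neighbours.
Each ox is bidentate and must span two cis positions.
The distinct arrangements are (2 in all): NCS and PPh3 mutually trans; NCS and PPh3 mutually cis (chiral).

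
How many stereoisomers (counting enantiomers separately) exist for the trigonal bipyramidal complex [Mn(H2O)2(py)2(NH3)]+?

Systematic enumeration (placing each ligand type in turn and discarding arrangements equivalent by rotation or reflection) gives 5 geometric isomers.
One of these lacks any improper symmetry element and so occurs as an enantiomeric pair, giving 5 + 1 = 6 stereoisomers in total.

6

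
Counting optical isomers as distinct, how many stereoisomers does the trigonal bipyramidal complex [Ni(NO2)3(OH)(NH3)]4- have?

A trigonal bipyramid has two axial and three equatorial sites, which are chemically inequivalent.
Working through the distinct placements yields 4 geometric isomers: OH equatorial, NH3 axial; OH axial, NH3 axial; OH equatorial, NH3 equatorial; OH axial, NH3 equatorial.
Each arrangement has an internal mirror plane or centre of symmetry, so none is chiral.

4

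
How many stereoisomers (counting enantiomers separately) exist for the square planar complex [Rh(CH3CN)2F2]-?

2

There are 2 geometric isomers: CH3CN cis; CH3CN trans.
Each arrangement has an internal mirror plane or centre of symmetry, so none is chiral.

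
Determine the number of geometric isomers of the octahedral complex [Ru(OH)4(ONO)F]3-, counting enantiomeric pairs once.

2

Working through the distinct placements yields 2 geometric isomers: ONO and F mutually cis; ONO and F mutually trans.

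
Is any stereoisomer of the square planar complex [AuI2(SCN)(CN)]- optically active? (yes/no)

There are 2 geometric isomers: I cis; I trans.
Each arrangement has an internal mirror plane or centre of symmetry, so none is chiral.

no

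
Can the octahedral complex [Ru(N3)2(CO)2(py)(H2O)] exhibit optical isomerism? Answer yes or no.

yes

An octahedron has six vertices in three trans pairs; every non-trans pair is cis.
Systematic placement gives 6 geometric isomers: N3 cis, CO trans; N3 trans, CO trans; N3 cis, CO cis (3 arrangements, 2 chiral); N3 trans, CO cis.
Of these, 2 lack any improper symmetry element and so occur as enantiomeric pairs, giving 6 + 2 = 8 stereoisomers in total.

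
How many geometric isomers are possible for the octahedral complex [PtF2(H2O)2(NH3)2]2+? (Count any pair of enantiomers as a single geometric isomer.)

The six octahedral sites form three mutually perpendicular trans pairs.
Working through the distinct placements yields 5 geometric isomers: F trans, H2O trans, NH3 trans; F trans, H2O cis, NH3 cis; F cis, H2O cis, NH3 trans; F cis, H2O cis, NH3 cis (chiral); F cis, H2O trans, NH3 cis.

5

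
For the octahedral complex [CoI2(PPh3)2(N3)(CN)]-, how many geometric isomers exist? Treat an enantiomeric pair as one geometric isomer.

6

An octahedron has six vertices in three trans pairs; every non-trans pair is cis.
Working through the distinct placements yields 6 geometric isomers: I cis, PPh3 trans; I cis, PPh3 cis (3 arrangements, 2 chiral); I trans, PPh3 trans; I trans, PPh3 cis.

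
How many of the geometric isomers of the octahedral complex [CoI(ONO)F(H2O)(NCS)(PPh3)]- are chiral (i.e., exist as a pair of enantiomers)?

An octahedron has six vertices in three trans pairs; every non-trans pair is cis.
Exhaustive case analysis gives 15 geometric isomers.
Of these, 15 lack any improper symmetry element and so occur as enantiomeric pairs, giving 15 + 15 = 30 stereoisomers in total.

15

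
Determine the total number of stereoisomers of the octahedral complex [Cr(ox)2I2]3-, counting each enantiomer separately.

The six octahedral sites form three mutually perpendicular trans pairs.
Each ox is bidentate and must span two cis positions.
There are 2 geometric isomers: I trans; I cis (chiral).
One of these lacks any improper symmetry element and so occurs as an enantiomeric pair, giving 2 + 1 = 3 stereoisomers in total.

3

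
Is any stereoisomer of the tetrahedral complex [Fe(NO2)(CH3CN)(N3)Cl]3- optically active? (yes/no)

yes

All four vertices of a tetrahedron are equivalent and mutually adjacent, so cis/trans isomerism cannot arise.
Only one geometric arrangement is possible; it has no improper symmetry element, so it exists as a pair of enantiomers (2 stereoisomers).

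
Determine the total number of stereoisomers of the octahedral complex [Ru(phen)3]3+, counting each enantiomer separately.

An octahedron has six vertices in three trans pairs; every non-trans pair is cis.
Each phen is bidentate and must span two cis positions.
Only one geometric arrangement is possible; it has no improper symmetry element, so it exists as a pair of enantiomers (2 stereoisomers).

2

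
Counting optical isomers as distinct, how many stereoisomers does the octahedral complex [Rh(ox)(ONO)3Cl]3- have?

Each ox is bidentate and must span two cis positions.
Systematic placement gives 2 geometric isomers: ONO fac; ONO mer.
Each arrangement has an internal mirror plane or centre of symmetry, so none is chiral.

2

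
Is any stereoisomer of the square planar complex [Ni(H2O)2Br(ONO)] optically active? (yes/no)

no

In a square planar complex each vertex has one trans partner and two cis neighbours.
There are 2 geometric isomers: H2O cis; H2O trans.
Each arrangement has an internal mirror plane or centre of symmetry, so none is chiral.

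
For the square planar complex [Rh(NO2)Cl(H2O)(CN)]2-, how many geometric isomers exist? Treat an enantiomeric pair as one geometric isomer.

In a square planar complex each vertex has one trans partner and two cis neighbours.
Systematic placement gives 3 geometric isomers: (CN/H2O trans, Cl/NO2 trans); (CN/NO2 trans, Cl/H2O trans); (CN/Cl trans, H2O/NO2 trans).

3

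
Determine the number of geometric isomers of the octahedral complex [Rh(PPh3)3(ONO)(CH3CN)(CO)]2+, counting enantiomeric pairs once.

4

The six octahedral sites form three mutually perpendicular trans pairs.
There are 4 geometric isomers: PPh3 mer (3 arrangements); PPh3 fac (chiral).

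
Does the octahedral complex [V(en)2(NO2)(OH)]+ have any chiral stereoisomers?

An octahedron has six vertices in three trans pairs; every non-trans pair is cis.
Each en is bidentate and must span two cis positions.
The distinct arrangements are (2 in all): NO2 and OH mutually trans; NO2 and OH mutually cis (chiral).
One of these lacks any improper symmetry element and so occurs as an enantiomeric pair, giving 2 + 1 = 3 stereoisomers in total.

yes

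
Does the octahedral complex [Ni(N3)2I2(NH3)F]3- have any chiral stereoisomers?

yes

An octahedron has six vertices in three trans pairs; every non-trans pair is cis.
Systematic placement gives 6 geometric isomers: N3 cis, I cis (3 arrangements, 2 chiral); N3 trans, I cis; N3 cis, I trans; N3 trans, I trans.
Of these, 2 lack any improper symmetry element and so occur as enantiomeric pairs, giving 6 + 2 = 8 stereoisomers in total.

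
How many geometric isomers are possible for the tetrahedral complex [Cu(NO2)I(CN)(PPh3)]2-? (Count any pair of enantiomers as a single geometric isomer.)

1

In a tetrahedral complex all four positions are equivalent and every pair of ligands is adjacent — there is no cis/trans distinction.
Only one geometric arrangement is possible; it has no improper symmetry element, so it exists as a pair of enantiomers (2 stereoisomers).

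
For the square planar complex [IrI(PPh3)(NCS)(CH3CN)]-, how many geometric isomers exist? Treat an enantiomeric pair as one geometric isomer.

The distinct arrangements are (3 in all): (CH3CN/NCS trans, I/PPh3 trans); (CH3CN/PPh3 trans, I/NCS trans); (CH3CN/I trans, NCS/PPh3 trans).

3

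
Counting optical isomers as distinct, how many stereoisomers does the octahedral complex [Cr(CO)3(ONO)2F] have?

3

In an octahedral complex each vertex has one trans partner and four cis neighbours.
The distinct arrangements are (3 in all): CO mer, ONO trans; CO mer, ONO cis; CO fac, ONO cis.
Each arrangement has an internal mirror plane or centre of symmetry, so none is chiral.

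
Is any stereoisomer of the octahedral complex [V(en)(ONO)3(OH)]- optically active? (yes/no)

Each en is bidentate and must span two cis positions.
Systematic placement gives 2 geometric isomers: ONO fac; ONO mer.
Each arrangement has an internal mirror plane or centre of symmetry, so none is chiral.

no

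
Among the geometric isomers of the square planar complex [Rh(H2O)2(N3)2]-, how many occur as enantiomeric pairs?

0

Working through the distinct placements yields 2 geometric isomers: H2O cis; H2O trans.
Each arrangement has an internal mirror plane or centre of symmetry, so none is chiral.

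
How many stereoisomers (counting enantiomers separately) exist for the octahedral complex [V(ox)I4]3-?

In an octahedral complex each vertex has one trans partner and four cis neighbours.
Each ox is bidentate and must span two cis positions.
Only one geometric arrangement is possible.

1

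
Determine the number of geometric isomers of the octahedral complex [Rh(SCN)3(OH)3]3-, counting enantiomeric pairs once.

2

In an octahedral complex each vertex has one trans partner and four cis neighbours.
Working through the distinct placements yields 2 geometric isomers: SCN mer; SCN fac.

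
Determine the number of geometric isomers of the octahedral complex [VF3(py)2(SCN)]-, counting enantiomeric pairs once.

3

In an octahedral complex each vertex has one trans partner and four cis neighbours.
Systematic placement gives 3 geometric isomers: F mer, py trans; F mer, py cis; F fac, py cis.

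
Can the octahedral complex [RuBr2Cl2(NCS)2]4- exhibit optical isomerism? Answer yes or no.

yes

An octahedron has six vertices in three trans pairs; every non-trans pair is cis.
There are 5 geometric isomers: Br trans, Cl trans, NCS trans; Br trans, Cl cis, NCS cis; Br cis, Cl cis, NCS trans; Br cis, Cl cis, NCS cis (chiral); Br cis, Cl trans, NCS cis.
One of these lacks any improper symmetry element and so occurs as an enantiomeric pair, giving 5 + 1 = 6 stereoisomers in total.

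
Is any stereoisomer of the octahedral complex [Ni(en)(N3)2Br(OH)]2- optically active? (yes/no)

yes

An octahedron has six vertices in three trans pairs; every non-trans pair is cis.
Each en is bidentate and must span two cis positions.
Working through the distinct placements yields 4 geometric isomers: N3 cis (3 arrangements, 2 chiral); N3 trans.
Of these, 2 lack any improper symmetry element and so occur as enantiomeric pairs, giving 4 + 2 = 6 stereoisomers in total.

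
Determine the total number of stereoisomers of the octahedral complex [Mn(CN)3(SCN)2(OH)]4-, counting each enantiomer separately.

In an octahedral complex each vertex has one trans partner and four cis neighbours.
Systematic placement gives 3 geometric isomers: CN mer, SCN trans; CN mer, SCN cis; CN fac, SCN cis.
Each arrangement has an internal mirror plane or centre of symmetry, so none is chiral.

3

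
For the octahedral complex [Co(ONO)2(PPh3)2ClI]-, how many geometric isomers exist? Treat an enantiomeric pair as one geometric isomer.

There are 6 geometric isomers: ONO trans, PPh3 trans; ONO cis, PPh3 cis (3 arrangements, 2 chiral); ONO cis, PPh3 trans; ONO trans, PPh3 cis.

6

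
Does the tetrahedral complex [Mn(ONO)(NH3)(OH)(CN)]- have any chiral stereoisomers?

yes

Only one geometric arrangement is possible; it has no improper symmetry element, so it exists as a pair of enantiomers (2 stereoisomers).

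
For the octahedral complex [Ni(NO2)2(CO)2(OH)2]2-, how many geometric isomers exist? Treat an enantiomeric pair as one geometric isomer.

There are 5 geometric isomers: NO2 trans, CO trans, OH trans; NO2 cis, CO trans, OH cis; NO2 cis, CO cis, OH trans; NO2 cis, CO cis, OH cis (chiral); NO2 trans, CO cis, OH cis.

5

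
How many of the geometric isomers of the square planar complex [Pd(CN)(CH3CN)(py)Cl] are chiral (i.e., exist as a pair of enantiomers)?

0

There are 3 geometric isomers: (CH3CN/Cl trans, CN/py trans); (CH3CN/py trans, CN/Cl trans); (CH3CN/CN trans, Cl/py trans).
Each arrangement has an internal mirror plane or centre of symmetry, so none is chiral.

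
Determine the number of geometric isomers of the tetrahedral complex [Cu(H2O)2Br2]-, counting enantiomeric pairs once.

In a tetrahedral complex all four positions are equivalent and every pair of ligands is adjacent — there is no cis/trans distinction.
Only one geometric arrangement is possible.

1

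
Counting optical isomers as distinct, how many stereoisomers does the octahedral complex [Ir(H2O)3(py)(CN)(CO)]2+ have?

An octahedron has six vertices in three trans pairs; every non-trans pair is cis.
The distinct arrangements are (4 in all): H2O mer (3 arrangements); H2O fac (chiral).
One of these lacks any improper symmetry element and so occurs as an enantiomeric pair, giving 4 + 1 = 5 stereoisomers in total.

5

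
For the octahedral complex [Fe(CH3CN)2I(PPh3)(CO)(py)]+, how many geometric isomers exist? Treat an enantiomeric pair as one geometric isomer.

9

In an octahedral complex each vertex has one trans partner and four cis neighbours.
Exhaustive case analysis gives 9 geometric isomers.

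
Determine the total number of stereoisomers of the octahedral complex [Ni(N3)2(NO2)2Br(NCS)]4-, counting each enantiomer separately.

An octahedron has six vertices in three trans pairs; every non-trans pair is cis.
Working through the distinct placements yields 6 geometric isomers: N3 cis, NO2 trans; N3 cis, NO2 cis (3 arrangements, 2 chiral); N3 trans, NO2 trans; N3 trans, NO2 cis.
Of these, 2 lack any improper symmetry element and so occur as enantiomeric pairs, giving 6 + 2 = 8 stereoisomers in total.

8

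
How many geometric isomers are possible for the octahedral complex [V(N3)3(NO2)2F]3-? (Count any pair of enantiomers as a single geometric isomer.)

3

The six octahedral sites form three mutually perpendicular trans pairs.
There are 3 geometric isomers: N3 mer, NO2 trans; N3 fac, NO2 cis; N3 mer, NO2 cis.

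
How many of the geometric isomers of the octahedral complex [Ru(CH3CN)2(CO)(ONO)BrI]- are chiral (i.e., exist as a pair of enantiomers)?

6

An octahedron has six vertices in three trans pairs; every non-trans pair is cis.
Systematic enumeration (placing each ligand type in turn and discarding arrangements equivalent by rotation or reflection) gives 9 geometric isomers.
Of these, 6 lack any improper symmetry element and so occur as enantiomeric pairs, giving 9 + 6 = 15 stereoisomers in total.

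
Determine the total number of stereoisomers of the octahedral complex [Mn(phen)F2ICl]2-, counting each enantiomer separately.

An octahedron has six vertices in three trans pairs; every non-trans pair is cis.
Each phen is bidentate and must span two cis positions.
Systematic placement gives 4 geometric isomers: F cis (3 arrangements, 2 chiral); F trans.
Of these, 2 lack any improper symmetry element and so occur as enantiomeric pairs, giving 4 + 2 = 6 stereoisomers in total.

6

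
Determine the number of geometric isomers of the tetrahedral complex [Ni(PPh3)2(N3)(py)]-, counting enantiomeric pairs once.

In a tetrahedral complex all four positions are equivalent and every pair of ligands is adjacent — there is no cis/trans distinction.
Only one geometric arrangement is possible.

1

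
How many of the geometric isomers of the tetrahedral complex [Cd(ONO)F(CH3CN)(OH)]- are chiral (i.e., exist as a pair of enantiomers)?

1

Only one geometric arrangement is possible; it has no improper symmetry element, so it exists as a pair of enantiomers (2 stereoisomers).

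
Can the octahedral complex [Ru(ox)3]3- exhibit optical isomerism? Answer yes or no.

yes

The six octahedral sites form three mutually perpendicular trans pairs.
Each ox is bidentate and must span two cis positions.
Only one geometric arrangement is possible; it has no improper symmetry element, so it exists as a pair of enantiomers (2 stereoisomers).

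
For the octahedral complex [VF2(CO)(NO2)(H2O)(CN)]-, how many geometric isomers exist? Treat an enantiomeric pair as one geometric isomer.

9

An octahedron has six vertices in three trans pairs; every non-trans pair is cis.
Placing the ligands in turn and identifying arrangements related by rotation or reflection leaves 9 distinct geometric isomers.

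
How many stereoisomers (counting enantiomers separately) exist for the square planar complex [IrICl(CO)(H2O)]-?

Working through the distinct placements yields 3 geometric isomers: (CO/H2O trans, Cl/I trans); (CO/I trans, Cl/H2O trans); (CO/Cl trans, H2O/I trans).
Each arrangement has an internal mirror plane or centre of symmetry, so none is chiral.

3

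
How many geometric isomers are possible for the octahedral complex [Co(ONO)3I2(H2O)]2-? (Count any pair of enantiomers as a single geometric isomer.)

3

Working through the distinct placements yields 3 geometric isomers: ONO mer, I cis; ONO mer, I trans; ONO fac, I cis.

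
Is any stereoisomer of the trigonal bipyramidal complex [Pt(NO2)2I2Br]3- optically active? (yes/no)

yes

In a trigonal bipyramid the two axial positions differ from the three equatorial ones.
Placing the ligands in turn and identifying arrangements related by rotation or reflection leaves 5 distinct geometric isomers.
One of these lacks any improper symmetry element and so occurs as an enantiomeric pair, giving 5 + 1 = 6 stereoisomers in total.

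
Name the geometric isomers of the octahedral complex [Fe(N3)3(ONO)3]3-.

In an octahedral complex each vertex has one trans partner and four cis neighbours.
Systematic placement gives 2 geometric isomers: N3 mer; N3 fac.

fac and mer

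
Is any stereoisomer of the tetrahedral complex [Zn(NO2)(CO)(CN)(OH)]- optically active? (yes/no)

yes

All four vertices of a tetrahedron are equivalent and mutually adjacent, so cis/trans isomerism cannot arise.
Only one geometric arrangement is possible; it has no improper symmetry element, so it exists as a pair of enantiomers (2 stereoisomers).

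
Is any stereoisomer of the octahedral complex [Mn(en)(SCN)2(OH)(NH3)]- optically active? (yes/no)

yes

In an octahedral complex each vertex has one trans partner and four cis neighbours.
Each en is bidentate and must span two cis positions.
There are 4 geometric isomers: SCN cis (3 arrangements, 2 chiral); SCN trans.
Of these, 2 lack any improper symmetry element and so occur as enantiomeric pairs, giving 4 + 2 = 6 stereoisomers in total.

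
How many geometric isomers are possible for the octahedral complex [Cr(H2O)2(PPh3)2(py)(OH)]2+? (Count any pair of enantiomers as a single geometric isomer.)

6

An octahedron has six vertices in three trans pairs; every non-trans pair is cis.
Systematic placement gives 6 geometric isomers: H2O trans, PPh3 cis; H2O trans, PPh3 trans; H2O cis, PPh3 cis (3 arrangements, 2 chiral); H2O cis, PPh3 trans.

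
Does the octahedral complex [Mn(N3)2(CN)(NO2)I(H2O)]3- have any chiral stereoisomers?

yes

Systematic enumeration (placing each ligand type in turn and discarding arrangements equivalent by rotation or reflection) gives 9 geometric isomers.
Of these, 6 lack any improper symmetry element and so occur as enantiomeric pairs, giving 9 + 6 = 15 stereoisomers in total.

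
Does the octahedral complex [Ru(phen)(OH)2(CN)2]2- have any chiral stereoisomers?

In an octahedral complex each vertex has one trans partner and four cis neighbours.
Each phen is bidentate and must span two cis positions.
The distinct arrangements are (3 in all): OH cis, CN trans; OH cis, CN cis (chiral); OH trans, CN cis.
One of these lacks any improper symmetry element and so occurs as an enantiomeric pair, giving 3 + 1 = 4 stereoisomers in total.

yes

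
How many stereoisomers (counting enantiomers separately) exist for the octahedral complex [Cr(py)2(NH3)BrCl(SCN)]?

An octahedron has six vertices in three trans pairs; every non-trans pair is cis.
Systematic enumeration (placing each ligand type in turn and discarding arrangements equivalent by rotation or reflection) gives 9 geometric isomers.
Of these, 6 lack any improper symmetry element and so occur as enantiomeric pairs, giving 9 + 6 = 15 stereoisomers in total.

15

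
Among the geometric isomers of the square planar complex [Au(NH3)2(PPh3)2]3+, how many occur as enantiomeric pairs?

A square has two trans pairs of vertices; adjacent vertices are cis.
Working through the distinct placements yields 2 geometric isomers: NH3 cis; NH3 trans.
Each arrangement has an internal mirror plane or centre of symmetry, so none is chiral.

0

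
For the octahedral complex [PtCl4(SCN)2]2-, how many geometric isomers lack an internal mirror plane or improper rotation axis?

The six octahedral sites form three mutually perpendicular trans pairs.
Systematic placement gives 2 geometric isomers: SCN trans; SCN cis.
Each arrangement has an internal mirror plane or centre of symmetry, so none is chiral.

0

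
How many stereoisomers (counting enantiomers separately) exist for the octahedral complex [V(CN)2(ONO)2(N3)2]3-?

In an octahedral complex each vertex has one trans partner and four cis neighbours.
Working through the distinct placements yields 5 geometric isomers: CN trans, ONO trans, N3 trans; CN trans, ONO cis, N3 cis; CN cis, ONO trans, N3 cis; CN cis, ONO cis, N3 cis (chiral); CN cis, ONO cis, N3 trans.
One of these lacks any improper symmetry element and so occurs as an enantiomeric pair, giving 5 + 1 = 6 stereoisomers in total.

6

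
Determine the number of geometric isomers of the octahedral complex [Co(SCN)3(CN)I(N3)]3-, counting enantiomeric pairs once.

An octahedron has six vertices in three trans pairs; every non-trans pair is cis.
Systematic placement gives 4 geometric isomers: SCN mer (3 arrangements); SCN fac (chiral).

4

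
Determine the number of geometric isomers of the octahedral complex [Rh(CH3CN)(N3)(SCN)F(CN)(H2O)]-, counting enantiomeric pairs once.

In an octahedral complex each vertex has one trans partner and four cis neighbours.
Exhaustive case analysis gives 15 geometric isomers.

15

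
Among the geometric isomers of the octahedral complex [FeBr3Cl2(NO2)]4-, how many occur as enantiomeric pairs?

0

In an octahedral complex each vertex has one trans partner and four cis neighbours.
Systematic placement gives 3 geometric isomers: Br mer, Cl cis; Br mer, Cl trans; Br fac, Cl cis.
Each arrangement has an internal mirror plane or centre of symmetry, so none is chiral.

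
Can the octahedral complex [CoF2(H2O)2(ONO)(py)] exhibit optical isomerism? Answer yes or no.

The six octahedral sites form three mutually perpendicular trans pairs.
There are 6 geometric isomers: F trans, H2O trans; F trans, H2O cis; F cis, H2O cis (3 arrangements, 2 chiral); F cis, H2O trans.
Of these, 2 lack any improper symmetry element and so occur as enantiomeric pairs, giving 6 + 2 = 8 stereoisomers in total.

yes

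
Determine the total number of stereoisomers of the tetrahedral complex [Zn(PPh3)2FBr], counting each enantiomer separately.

1

All four vertices of a tetrahedron are equivalent and mutually adjacent, so cis/trans isomerism cannot arise.
Only one geometric arrangement is possible.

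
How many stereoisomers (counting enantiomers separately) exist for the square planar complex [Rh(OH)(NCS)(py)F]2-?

3

A square has two trans pairs of vertices; adjacent vertices are cis.
Working through the distinct placements yields 3 geometric isomers: (F/OH trans, NCS/py trans); (F/py trans, NCS/OH trans); (F/NCS trans, OH/py trans).
Each arrangement has an internal mirror plane or centre of symmetry, so none is chiral.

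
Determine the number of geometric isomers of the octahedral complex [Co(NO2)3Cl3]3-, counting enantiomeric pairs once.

2

In an octahedral complex each vertex has one trans partner and four cis neighbours.
Systematic placement gives 2 geometric isomers: NO2 mer; NO2 fac.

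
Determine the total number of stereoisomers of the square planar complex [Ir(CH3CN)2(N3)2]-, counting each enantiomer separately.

A square has two trans pairs of vertices; adjacent vertices are cis.
There are 2 geometric isomers: CH3CN cis; CH3CN trans.
Each arrangement has an internal mirror plane or centre of symmetry, so none is chiral.

2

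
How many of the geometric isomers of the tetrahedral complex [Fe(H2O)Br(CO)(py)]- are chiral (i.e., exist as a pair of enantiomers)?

1

All four vertices of a tetrahedron are equivalent and mutually adjacent, so cis/trans isomerism cannot arise.
Only one geometric arrangement is possible; it has no improper symmetry element, so it exists as a pair of enantiomers (2 stereoisomers).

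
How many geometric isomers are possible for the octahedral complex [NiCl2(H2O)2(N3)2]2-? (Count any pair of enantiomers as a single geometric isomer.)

In an octahedral complex each vertex has one trans partner and four cis neighbours.
Working through the distinct placements yields 5 geometric isomers: Cl trans, H2O trans, N3 trans; Cl trans, H2O cis, N3 cis; Cl cis, H2O cis, N3 trans; Cl cis, H2O cis, N3 cis (chiral); Cl cis, H2O trans, N3 cis.

5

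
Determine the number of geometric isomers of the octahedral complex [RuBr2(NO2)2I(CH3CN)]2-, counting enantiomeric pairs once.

An octahedron has six vertices in three trans pairs; every non-trans pair is cis.
There are 6 geometric isomers: Br trans, NO2 trans; Br trans, NO2 cis; Br cis, NO2 trans; Br cis, NO2 cis (3 arrangements, 2 chiral).

6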